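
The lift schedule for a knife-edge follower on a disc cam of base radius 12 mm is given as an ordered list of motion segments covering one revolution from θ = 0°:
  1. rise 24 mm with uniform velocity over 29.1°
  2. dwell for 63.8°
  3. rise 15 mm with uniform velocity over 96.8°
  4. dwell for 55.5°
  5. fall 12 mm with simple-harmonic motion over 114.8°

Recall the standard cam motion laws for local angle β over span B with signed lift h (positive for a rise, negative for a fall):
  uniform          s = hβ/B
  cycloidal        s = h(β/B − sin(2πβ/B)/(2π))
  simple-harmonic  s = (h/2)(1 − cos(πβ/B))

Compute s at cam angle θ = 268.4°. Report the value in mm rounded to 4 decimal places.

seg 1 [0°–29.1°] uniform, h=24: full span → s += 24 → s = 24.0000
seg 2 [29.1°–92.9°] dwell: s stays 24.0000
seg 3 [92.9°–189.7°] uniform, h=15: full span → s += 15 → s = 39.0000
seg 4 [189.7°–245.2°] dwell: s stays 39.0000
seg 5 [245.2°–360°] simple-harmonic, h=-12: θ=268.4° here. β=23.2, B=114.8. -12/2·(1 − cos(π·0.2021)) = -1.1692 → s = 37.8308

37.8308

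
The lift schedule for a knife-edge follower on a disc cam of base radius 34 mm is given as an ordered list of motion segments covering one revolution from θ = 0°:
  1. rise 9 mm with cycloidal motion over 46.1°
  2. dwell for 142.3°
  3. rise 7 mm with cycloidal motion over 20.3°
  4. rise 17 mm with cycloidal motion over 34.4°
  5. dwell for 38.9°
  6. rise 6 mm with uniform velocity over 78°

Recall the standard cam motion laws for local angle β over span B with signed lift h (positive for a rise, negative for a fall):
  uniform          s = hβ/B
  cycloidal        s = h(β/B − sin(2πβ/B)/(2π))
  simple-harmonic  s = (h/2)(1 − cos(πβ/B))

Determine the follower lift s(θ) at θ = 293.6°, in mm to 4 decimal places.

seg 1 [0°–46.1°] cycloidal, h=9: full span → s += 9 → s = 9.0000
seg 2 [46.1°–188.4°] dwell: s stays 9.0000
seg 3 [188.4°–208.7°] cycloidal, h=7: full span → s += 7 → s = 16.0000
seg 4 [208.7°–243.1°] cycloidal, h=17: full span → s += 17 → s = 33.0000
seg 5 [243.1°–282°] dwell: s stays 33.0000
seg 6 [282°–360°] uniform, h=6: θ=293.6° here. β=11.6, B=78. 6·11.6/78 = 0.8923 → s = 33.8923

33.8923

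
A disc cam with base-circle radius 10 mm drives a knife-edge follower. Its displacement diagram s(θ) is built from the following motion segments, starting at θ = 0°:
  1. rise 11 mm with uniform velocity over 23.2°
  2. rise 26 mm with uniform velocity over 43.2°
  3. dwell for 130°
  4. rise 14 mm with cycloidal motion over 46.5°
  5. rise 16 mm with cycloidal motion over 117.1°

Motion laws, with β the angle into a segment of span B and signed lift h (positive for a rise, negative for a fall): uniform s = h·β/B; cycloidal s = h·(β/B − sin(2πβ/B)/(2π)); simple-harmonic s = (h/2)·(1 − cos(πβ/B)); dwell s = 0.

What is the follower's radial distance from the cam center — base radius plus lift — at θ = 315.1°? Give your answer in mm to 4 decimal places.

seg 1 [0°–23.2°] uniform, h=11: full span → s += 11 → s = 11.0000
seg 2 [23.2°–66.4°] uniform, h=26: full span → s += 26 → s = 37.0000
seg 3 [66.4°–196.4°] dwell: s stays 37.0000
seg 4 [196.4°–242.9°] cycloidal, h=14: full span → s += 14 → s = 51.0000
seg 5 [242.9°–360°] cycloidal, h=16: θ=315.1° here. β=72.2, B=117.1. 16·(0.6166 − sin(2π·0.6166)/(2π)) = 11.5678 → s = 62.5678
radial distance = base radius + s = 10 + 62.5678 = 72.5678

72.5678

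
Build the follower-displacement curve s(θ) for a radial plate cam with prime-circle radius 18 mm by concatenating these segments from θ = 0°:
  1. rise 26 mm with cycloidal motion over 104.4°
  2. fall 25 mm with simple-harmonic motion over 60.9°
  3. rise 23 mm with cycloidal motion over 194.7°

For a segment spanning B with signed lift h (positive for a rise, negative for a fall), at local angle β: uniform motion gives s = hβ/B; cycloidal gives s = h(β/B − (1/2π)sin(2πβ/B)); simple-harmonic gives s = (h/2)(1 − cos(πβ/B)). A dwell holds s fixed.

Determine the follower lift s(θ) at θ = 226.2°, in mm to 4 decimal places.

seg 1 [0°–104.4°] cycloidal, h=26: full span → s += 26 → s = 26.0000
seg 2 [104.4°–165.3°] simple-harmonic, h=-25: full span → s += -25 → s = 1.0000
seg 3 [165.3°–360°] cycloidal, h=23: θ=226.2° here. β=60.9, B=194.7. 23·(0.3128 − sin(2π·0.3128)/(2π)) = 3.8148 → s = 4.8148

4.8148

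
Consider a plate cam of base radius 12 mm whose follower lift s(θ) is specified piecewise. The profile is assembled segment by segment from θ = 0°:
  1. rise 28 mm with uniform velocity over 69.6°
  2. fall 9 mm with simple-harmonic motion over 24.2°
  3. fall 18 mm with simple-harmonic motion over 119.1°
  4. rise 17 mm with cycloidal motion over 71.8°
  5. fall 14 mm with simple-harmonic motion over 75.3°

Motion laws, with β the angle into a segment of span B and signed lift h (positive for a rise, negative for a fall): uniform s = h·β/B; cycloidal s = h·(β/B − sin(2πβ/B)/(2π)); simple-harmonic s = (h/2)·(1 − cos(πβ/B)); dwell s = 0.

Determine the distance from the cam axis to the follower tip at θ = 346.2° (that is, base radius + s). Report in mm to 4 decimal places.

seg 1 [0°–69.6°] uniform, h=28: full span → s += 28 → s = 28.0000
seg 2 [69.6°–93.8°] simple-harmonic, h=-9: full span → s += -9 → s = 19.0000
seg 3 [93.8°–212.9°] simple-harmonic, h=-18: full span → s += -18 → s = 1.0000
seg 4 [212.9°–284.7°] cycloidal, h=17: full span → s += 17 → s = 18.0000
seg 5 [284.7°–360°] simple-harmonic, h=-14: θ=346.2° here. β=61.5, B=75.3. -14/2·(1 − cos(π·0.8167)) = -12.8715 → s = 5.1285
radial distance = base radius + s = 12 + 5.1285 = 17.1285

17.1285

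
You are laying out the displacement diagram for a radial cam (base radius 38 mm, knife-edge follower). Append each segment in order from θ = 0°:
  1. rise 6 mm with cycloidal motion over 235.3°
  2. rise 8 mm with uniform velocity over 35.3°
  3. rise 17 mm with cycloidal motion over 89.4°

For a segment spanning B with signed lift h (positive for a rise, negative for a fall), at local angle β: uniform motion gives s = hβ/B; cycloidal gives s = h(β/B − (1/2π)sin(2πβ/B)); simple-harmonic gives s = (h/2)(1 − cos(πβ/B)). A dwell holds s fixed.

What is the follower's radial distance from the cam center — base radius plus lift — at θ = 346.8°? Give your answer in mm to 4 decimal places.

seg 1 [0°–235.3°] cycloidal, h=6: full span → s += 6 → s = 6.0000
seg 2 [235.3°–270.6°] uniform, h=8: full span → s += 8 → s = 14.0000
seg 3 [270.6°–360°] cycloidal, h=17: θ=346.8° here. β=76.2, B=89.4. 17·(0.8523 − sin(2π·0.8523)/(2π)) = 16.6551 → s = 30.6551
radial distance = base radius + s = 38 + 30.6551 = 68.6551

68.6551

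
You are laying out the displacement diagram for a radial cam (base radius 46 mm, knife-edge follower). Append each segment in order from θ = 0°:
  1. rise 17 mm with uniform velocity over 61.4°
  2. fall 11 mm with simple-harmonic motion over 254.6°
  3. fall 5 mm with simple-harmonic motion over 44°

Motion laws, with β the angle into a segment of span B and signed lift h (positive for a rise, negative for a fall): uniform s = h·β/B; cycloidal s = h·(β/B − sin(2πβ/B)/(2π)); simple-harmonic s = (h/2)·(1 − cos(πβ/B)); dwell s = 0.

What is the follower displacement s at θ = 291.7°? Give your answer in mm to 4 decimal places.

seg 1 [0°–61.4°] uniform, h=17: full span → s += 17 → s = 17.0000
seg 2 [61.4°–316°] simple-harmonic, h=-11: θ=291.7° here. β=230.3, B=254.6. -11/2·(1 − cos(π·0.9046)) = -10.7546 → s = 6.2454

6.2454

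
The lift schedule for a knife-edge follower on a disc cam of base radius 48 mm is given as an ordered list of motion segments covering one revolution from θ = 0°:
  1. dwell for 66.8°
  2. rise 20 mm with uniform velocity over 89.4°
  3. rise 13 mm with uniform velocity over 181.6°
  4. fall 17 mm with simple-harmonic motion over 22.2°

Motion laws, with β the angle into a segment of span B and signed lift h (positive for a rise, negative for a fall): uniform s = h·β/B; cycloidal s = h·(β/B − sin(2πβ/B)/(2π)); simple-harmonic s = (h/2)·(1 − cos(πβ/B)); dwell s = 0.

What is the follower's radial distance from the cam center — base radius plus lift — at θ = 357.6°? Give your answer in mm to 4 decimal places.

seg 1 [0°–66.8°] dwell: s stays 0.0000
seg 2 [66.8°–156.2°] uniform, h=20: full span → s += 20 → s = 20.0000
seg 3 [156.2°–337.8°] uniform, h=13: full span → s += 13 → s = 33.0000
seg 4 [337.8°–360°] simple-harmonic, h=-17: θ=357.6° here. β=19.8, B=22.2. -17/2·(1 − cos(π·0.8919)) = -16.5145 → s = 16.4855
radial distance = base radius + s = 48 + 16.4855 = 64.4855

64.4855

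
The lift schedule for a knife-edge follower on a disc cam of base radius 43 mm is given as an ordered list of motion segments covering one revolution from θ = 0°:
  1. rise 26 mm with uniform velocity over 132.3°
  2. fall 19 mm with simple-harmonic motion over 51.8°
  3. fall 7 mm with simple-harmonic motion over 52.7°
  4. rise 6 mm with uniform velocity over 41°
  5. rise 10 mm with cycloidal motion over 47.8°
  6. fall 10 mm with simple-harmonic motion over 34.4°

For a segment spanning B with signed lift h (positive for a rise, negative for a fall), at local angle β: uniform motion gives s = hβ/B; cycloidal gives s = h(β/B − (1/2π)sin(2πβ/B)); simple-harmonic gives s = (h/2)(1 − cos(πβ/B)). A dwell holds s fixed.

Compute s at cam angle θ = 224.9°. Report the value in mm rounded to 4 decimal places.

seg 1 [0°–132.3°] uniform, h=26: full span → s += 26 → s = 26.0000
seg 2 [132.3°–184.1°] simple-harmonic, h=-19: full span → s += -19 → s = 7.0000
seg 3 [184.1°–236.8°] simple-harmonic, h=-7: θ=224.9° here. β=40.8, B=52.7. -7/2·(1 − cos(π·0.7742)) = -6.1557 → s = 0.8443

0.8443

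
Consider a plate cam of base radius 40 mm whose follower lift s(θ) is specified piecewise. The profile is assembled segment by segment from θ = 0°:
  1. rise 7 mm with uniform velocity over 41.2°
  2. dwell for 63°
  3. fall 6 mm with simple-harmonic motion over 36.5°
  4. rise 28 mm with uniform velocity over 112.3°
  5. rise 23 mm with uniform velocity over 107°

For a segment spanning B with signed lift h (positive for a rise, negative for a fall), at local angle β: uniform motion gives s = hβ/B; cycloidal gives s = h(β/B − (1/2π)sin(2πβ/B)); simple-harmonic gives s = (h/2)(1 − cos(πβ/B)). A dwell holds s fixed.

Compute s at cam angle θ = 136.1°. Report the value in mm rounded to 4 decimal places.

seg 1 [0°–41.2°] uniform, h=7: full span → s += 7 → s = 7.0000
seg 2 [41.2°–104.2°] dwell: s stays 7.0000
seg 3 [104.2°–140.7°] simple-harmonic, h=-6: θ=136.1° here. β=31.9, B=36.5. -6/2·(1 − cos(π·0.8740)) = -5.7679 → s = 1.2321

1.2321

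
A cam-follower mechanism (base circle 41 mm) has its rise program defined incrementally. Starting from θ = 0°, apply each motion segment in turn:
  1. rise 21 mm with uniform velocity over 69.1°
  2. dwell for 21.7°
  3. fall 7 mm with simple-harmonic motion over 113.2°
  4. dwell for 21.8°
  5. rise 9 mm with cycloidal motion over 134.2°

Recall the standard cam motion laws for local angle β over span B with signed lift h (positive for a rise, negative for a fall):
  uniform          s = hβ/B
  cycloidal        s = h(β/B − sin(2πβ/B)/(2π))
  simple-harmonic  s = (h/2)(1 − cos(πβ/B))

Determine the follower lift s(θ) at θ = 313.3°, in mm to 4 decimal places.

seg 1 [0°–69.1°] uniform, h=21: full span → s += 21 → s = 21.0000
seg 2 [69.1°–90.8°] dwell: s stays 21.0000
seg 3 [90.8°–204°] simple-harmonic, h=-7: full span → s += -7 → s = 14.0000
seg 4 [204°–225.8°] dwell: s stays 14.0000
seg 5 [225.8°–360°] cycloidal, h=9: θ=313.3° here. β=87.5, B=134.2. 9·(0.6520 − sin(2π·0.6520)/(2π)) = 7.0375 → s = 21.0375

21.0375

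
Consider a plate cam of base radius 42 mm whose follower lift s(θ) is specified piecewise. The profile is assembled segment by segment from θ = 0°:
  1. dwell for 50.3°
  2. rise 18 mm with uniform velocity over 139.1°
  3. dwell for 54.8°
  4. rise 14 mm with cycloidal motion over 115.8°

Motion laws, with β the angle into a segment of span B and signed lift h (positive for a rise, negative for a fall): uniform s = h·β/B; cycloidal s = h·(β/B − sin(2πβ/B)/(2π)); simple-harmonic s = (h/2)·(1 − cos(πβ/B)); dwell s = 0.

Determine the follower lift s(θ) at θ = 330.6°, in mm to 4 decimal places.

seg 1 [0°–50.3°] dwell: s stays 0.0000
seg 2 [50.3°–189.4°] uniform, h=18: full span → s += 18 → s = 18.0000
seg 3 [189.4°–244.2°] dwell: s stays 18.0000
seg 4 [244.2°–360°] cycloidal, h=14: θ=330.6° here. β=86.4, B=115.8. 14·(0.7461 − sin(2π·0.7461)/(2π)) = 12.6731 → s = 30.6731

30.6731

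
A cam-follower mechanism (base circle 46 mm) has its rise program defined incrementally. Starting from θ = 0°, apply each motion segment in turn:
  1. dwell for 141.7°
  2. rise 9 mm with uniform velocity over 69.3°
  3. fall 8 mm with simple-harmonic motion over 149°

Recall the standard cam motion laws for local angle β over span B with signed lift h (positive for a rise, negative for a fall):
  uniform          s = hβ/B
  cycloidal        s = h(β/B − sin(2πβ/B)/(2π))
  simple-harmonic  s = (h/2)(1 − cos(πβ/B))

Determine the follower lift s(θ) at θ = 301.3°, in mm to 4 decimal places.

seg 1 [0°–141.7°] dwell: s stays 0.0000
seg 2 [141.7°–211°] uniform, h=9: full span → s += 9 → s = 9.0000
seg 3 [211°–360°] simple-harmonic, h=-8: θ=301.3° here. β=90.3, B=149. -8/2·(1 − cos(π·0.6060)) = -5.3080 → s = 3.6920

3.6920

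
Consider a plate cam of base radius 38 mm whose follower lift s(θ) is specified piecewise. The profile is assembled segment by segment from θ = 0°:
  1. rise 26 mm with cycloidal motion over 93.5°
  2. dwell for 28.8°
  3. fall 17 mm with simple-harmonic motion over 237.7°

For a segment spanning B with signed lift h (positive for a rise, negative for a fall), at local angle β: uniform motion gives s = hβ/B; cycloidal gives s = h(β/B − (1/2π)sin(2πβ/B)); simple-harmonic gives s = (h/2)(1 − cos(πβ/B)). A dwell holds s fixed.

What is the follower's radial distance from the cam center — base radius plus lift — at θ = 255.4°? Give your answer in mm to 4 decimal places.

seg 1 [0°–93.5°] cycloidal, h=26: full span → s += 26 → s = 26.0000
seg 2 [93.5°–122.3°] dwell: s stays 26.0000
seg 3 [122.3°–360°] simple-harmonic, h=-17: θ=255.4° here. β=133.1, B=237.7. -17/2·(1 − cos(π·0.5599)) = -10.0914 → s = 15.9086
radial distance = base radius + s = 38 + 15.9086 = 53.9086

53.9086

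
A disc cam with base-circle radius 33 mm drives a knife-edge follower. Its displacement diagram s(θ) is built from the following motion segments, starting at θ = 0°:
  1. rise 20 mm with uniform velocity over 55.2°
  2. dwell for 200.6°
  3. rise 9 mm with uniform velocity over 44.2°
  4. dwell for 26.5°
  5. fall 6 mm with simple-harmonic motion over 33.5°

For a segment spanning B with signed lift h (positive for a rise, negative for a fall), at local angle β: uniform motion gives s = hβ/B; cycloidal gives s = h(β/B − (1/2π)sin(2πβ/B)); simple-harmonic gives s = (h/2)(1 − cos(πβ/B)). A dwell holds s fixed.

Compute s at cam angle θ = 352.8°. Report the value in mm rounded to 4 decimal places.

seg 1 [0°–55.2°] uniform, h=20: full span → s += 20 → s = 20.0000
seg 2 [55.2°–255.8°] dwell: s stays 20.0000
seg 3 [255.8°–300°] uniform, h=9: full span → s += 9 → s = 29.0000
seg 4 [300°–326.5°] dwell: s stays 29.0000
seg 5 [326.5°–360°] simple-harmonic, h=-6: θ=352.8° here. β=26.3, B=33.5. -6/2·(1 − cos(π·0.7851)) = -5.3417 → s = 23.6583

23.6583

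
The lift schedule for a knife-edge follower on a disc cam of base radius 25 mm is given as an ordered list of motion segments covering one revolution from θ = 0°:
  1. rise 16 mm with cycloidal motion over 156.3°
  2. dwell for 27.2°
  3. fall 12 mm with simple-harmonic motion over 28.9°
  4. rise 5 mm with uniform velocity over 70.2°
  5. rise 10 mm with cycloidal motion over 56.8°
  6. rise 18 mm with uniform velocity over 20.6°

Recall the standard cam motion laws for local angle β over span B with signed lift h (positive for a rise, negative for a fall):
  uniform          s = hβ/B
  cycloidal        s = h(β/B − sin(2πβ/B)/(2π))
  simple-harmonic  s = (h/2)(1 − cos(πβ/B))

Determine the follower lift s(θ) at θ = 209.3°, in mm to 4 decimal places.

seg 1 [0°–156.3°] cycloidal, h=16: full span → s += 16 → s = 16.0000
seg 2 [156.3°–183.5°] dwell: s stays 16.0000
seg 3 [183.5°–212.4°] simple-harmonic, h=-12: θ=209.3° here. β=25.8, B=28.9. -12/2·(1 − cos(π·0.8927)) = -11.6625 → s = 4.3375

4.3375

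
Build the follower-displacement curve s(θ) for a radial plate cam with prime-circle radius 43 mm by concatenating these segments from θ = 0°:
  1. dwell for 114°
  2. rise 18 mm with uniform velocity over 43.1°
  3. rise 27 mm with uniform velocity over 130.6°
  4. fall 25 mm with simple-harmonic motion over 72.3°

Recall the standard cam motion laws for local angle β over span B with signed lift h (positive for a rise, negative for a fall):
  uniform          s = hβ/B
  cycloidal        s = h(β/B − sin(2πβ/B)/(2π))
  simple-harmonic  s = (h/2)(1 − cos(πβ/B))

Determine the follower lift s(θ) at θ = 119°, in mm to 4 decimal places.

seg 1 [0°–114°] dwell: s stays 0.0000
seg 2 [114°–157.1°] uniform, h=18: θ=119° here. β=5, B=43.1. 18·5/43.1 = 2.0882 → s = 2.0882

2.0882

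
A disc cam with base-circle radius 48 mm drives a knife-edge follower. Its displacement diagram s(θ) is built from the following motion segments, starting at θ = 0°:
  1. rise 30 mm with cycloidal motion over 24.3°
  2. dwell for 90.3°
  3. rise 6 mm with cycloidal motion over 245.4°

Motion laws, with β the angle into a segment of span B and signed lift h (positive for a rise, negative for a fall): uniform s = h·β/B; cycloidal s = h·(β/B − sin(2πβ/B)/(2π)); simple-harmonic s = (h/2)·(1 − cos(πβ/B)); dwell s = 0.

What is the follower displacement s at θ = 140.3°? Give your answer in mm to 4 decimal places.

seg 1 [0°–24.3°] cycloidal, h=30: full span → s += 30 → s = 30.0000
seg 2 [24.3°–114.6°] dwell: s stays 30.0000
seg 3 [114.6°–360°] cycloidal, h=6: θ=140.3° here. β=25.7, B=245.4. 6·(0.1047 − sin(2π·0.1047)/(2π)) = 0.0444 → s = 30.0444

30.0444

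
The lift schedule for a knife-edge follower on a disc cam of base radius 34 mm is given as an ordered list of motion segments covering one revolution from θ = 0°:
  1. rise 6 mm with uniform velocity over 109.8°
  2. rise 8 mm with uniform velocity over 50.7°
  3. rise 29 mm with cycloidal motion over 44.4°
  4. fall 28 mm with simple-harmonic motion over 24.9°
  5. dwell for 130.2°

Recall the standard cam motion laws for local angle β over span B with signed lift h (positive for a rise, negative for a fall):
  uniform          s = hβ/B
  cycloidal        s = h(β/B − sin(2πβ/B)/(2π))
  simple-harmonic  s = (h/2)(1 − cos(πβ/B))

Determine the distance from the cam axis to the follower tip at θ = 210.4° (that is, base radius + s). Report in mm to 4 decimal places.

seg 1 [0°–109.8°] uniform, h=6: full span → s += 6 → s = 6.0000
seg 2 [109.8°–160.5°] uniform, h=8: full span → s += 8 → s = 14.0000
seg 3 [160.5°–204.9°] cycloidal, h=29: full span → s += 29 → s = 43.0000
seg 4 [204.9°–229.8°] simple-harmonic, h=-28: θ=210.4° here. β=5.5, B=24.9. -28/2·(1 − cos(π·0.2209)) = -3.2376 → s = 39.7624
radial distance = base radius + s = 34 + 39.7624 = 73.7624

73.7624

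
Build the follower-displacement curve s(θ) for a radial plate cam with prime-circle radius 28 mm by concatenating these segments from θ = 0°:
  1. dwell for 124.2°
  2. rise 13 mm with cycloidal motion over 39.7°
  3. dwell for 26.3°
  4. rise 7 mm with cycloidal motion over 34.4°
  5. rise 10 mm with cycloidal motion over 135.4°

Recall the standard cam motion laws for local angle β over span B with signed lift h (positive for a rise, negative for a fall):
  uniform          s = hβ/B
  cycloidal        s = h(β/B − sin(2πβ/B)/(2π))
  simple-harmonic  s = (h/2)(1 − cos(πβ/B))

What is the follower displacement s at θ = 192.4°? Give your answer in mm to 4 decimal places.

seg 1 [0°–124.2°] dwell: s stays 0.0000
seg 2 [124.2°–163.9°] cycloidal, h=13: full span → s += 13 → s = 13.0000
seg 3 [163.9°–190.2°] dwell: s stays 13.0000
seg 4 [190.2°–224.6°] cycloidal, h=7: θ=192.4° here. β=2.2, B=34.4. 7·(0.0640 − sin(2π·0.0640)/(2π)) = 0.0120 → s = 13.0120

13.0120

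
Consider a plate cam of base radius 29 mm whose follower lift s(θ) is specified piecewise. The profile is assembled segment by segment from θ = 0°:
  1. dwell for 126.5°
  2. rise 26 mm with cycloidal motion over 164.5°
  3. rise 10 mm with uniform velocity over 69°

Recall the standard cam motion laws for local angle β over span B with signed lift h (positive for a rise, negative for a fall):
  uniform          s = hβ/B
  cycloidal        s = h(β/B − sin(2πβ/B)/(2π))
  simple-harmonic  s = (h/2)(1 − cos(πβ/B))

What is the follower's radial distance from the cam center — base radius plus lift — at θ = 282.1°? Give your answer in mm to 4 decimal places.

seg 1 [0°–126.5°] dwell: s stays 0.0000
seg 2 [126.5°–291°] cycloidal, h=26: θ=282.1° here. β=155.6, B=164.5. 26·(0.9459 − sin(2π·0.9459)/(2π)) = 25.9731 → s = 25.9731
radial distance = base radius + s = 29 + 25.9731 = 54.9731

54.9731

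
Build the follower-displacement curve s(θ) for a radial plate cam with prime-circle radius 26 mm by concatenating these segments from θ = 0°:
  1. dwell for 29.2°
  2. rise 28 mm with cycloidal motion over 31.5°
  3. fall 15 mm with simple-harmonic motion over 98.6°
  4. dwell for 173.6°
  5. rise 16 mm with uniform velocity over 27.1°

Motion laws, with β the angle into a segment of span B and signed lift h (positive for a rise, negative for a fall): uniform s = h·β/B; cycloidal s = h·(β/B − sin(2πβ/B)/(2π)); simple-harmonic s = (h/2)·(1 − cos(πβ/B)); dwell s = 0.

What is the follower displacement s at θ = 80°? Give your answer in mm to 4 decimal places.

seg 1 [0°–29.2°] dwell: s stays 0.0000
seg 2 [29.2°–60.7°] cycloidal, h=28: full span → s += 28 → s = 28.0000
seg 3 [60.7°–159.3°] simple-harmonic, h=-15: θ=80° here. β=19.3, B=98.6. -15/2·(1 − cos(π·0.1957)) = -1.3739 → s = 26.6261

26.6261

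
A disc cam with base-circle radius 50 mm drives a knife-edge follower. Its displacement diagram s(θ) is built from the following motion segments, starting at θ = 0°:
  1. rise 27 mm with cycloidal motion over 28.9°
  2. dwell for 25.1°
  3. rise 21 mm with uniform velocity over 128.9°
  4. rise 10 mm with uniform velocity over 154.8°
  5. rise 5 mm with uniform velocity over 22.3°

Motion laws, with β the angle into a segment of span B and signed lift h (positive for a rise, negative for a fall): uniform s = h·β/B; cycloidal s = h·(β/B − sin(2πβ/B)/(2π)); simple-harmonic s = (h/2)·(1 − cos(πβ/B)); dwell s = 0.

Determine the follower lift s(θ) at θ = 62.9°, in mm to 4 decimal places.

seg 1 [0°–28.9°] cycloidal, h=27: full span → s += 27 → s = 27.0000
seg 2 [28.9°–54°] dwell: s stays 27.0000
seg 3 [54°–182.9°] uniform, h=21: θ=62.9° here. β=8.9, B=128.9. 21·8.9/128.9 = 1.4500 → s = 28.4500

28.4500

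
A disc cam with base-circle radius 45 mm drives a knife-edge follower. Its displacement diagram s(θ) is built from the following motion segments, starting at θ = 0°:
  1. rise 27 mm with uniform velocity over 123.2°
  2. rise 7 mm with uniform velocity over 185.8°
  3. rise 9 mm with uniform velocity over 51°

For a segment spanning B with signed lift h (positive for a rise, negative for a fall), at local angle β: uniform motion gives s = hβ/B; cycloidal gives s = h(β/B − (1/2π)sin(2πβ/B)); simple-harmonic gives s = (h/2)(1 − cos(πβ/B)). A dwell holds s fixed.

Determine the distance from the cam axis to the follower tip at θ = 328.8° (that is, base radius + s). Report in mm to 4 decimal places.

seg 1 [0°–123.2°] uniform, h=27: full span → s += 27 → s = 27.0000
seg 2 [123.2°–309°] uniform, h=7: full span → s += 7 → s = 34.0000
seg 3 [309°–360°] uniform, h=9: θ=328.8° here. β=19.8, B=51. 9·19.8/51 = 3.4941 → s = 37.4941
radial distance = base radius + s = 45 + 37.4941 = 82.4941

82.4941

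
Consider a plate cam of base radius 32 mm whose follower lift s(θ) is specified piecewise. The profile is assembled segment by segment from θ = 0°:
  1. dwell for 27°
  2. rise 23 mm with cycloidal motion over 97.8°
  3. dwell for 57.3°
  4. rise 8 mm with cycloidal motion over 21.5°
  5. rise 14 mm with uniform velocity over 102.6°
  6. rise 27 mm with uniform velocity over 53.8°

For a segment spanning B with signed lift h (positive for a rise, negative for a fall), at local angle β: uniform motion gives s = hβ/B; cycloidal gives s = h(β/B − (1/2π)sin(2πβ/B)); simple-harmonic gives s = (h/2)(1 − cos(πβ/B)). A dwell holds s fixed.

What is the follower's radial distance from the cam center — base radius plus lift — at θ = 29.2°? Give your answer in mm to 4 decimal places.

seg 1 [0°–27°] dwell: s stays 0.0000
seg 2 [27°–124.8°] cycloidal, h=23: θ=29.2° here. β=2.2, B=97.8. 23·(0.0225 − sin(2π·0.0225)/(2π)) = 0.0017 → s = 0.0017
radial distance = base radius + s = 32 + 0.0017 = 32.0017

32.0017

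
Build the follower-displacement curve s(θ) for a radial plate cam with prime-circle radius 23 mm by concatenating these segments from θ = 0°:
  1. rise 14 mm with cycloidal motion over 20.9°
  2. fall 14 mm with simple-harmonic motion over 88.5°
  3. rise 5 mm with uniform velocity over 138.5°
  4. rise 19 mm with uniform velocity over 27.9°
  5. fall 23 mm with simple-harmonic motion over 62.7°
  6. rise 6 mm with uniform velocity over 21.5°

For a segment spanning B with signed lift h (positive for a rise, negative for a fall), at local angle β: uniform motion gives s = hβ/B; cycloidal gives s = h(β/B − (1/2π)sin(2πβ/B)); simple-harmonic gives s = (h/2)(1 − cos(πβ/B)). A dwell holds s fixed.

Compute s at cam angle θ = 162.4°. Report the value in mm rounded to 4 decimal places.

seg 1 [0°–20.9°] cycloidal, h=14: full span → s += 14 → s = 14.0000
seg 2 [20.9°–109.4°] simple-harmonic, h=-14: full span → s += -14 → s = 0.0000
seg 3 [109.4°–247.9°] uniform, h=5: θ=162.4° here. β=53, B=138.5. 5·53/138.5 = 1.9134 → s = 1.9134

1.9134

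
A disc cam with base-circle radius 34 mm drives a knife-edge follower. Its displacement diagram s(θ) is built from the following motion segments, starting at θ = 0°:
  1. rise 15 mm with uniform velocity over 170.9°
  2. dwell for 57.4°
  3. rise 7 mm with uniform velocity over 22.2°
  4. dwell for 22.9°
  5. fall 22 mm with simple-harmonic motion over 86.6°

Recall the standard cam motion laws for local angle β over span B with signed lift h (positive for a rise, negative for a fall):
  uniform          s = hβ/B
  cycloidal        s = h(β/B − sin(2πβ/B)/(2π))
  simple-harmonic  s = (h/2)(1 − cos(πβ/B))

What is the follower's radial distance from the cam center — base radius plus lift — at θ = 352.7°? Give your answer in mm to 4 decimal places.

seg 1 [0°–170.9°] uniform, h=15: full span → s += 15 → s = 15.0000
seg 2 [170.9°–228.3°] dwell: s stays 15.0000
seg 3 [228.3°–250.5°] uniform, h=7: full span → s += 7 → s = 22.0000
seg 4 [250.5°–273.4°] dwell: s stays 22.0000
seg 5 [273.4°–360°] simple-harmonic, h=-22: θ=352.7° here. β=79.3, B=86.6. -22/2·(1 − cos(π·0.9157)) = -21.6165 → s = 0.3835
radial distance = base radius + s = 34 + 0.3835 = 34.3835

34.3835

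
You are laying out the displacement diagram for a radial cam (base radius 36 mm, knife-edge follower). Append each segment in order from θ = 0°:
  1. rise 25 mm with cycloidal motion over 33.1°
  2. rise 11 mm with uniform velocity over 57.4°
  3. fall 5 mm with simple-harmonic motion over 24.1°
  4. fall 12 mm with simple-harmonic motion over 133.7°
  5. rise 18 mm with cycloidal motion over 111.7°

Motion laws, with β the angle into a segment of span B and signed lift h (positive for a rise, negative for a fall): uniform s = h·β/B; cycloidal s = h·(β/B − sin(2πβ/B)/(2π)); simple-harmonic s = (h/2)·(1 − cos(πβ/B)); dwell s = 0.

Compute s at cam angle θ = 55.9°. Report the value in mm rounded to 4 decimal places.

seg 1 [0°–33.1°] cycloidal, h=25: full span → s += 25 → s = 25.0000
seg 2 [33.1°–90.5°] uniform, h=11: θ=55.9° here. β=22.8, B=57.4. 11·22.8/57.4 = 4.3693 → s = 29.3693

29.3693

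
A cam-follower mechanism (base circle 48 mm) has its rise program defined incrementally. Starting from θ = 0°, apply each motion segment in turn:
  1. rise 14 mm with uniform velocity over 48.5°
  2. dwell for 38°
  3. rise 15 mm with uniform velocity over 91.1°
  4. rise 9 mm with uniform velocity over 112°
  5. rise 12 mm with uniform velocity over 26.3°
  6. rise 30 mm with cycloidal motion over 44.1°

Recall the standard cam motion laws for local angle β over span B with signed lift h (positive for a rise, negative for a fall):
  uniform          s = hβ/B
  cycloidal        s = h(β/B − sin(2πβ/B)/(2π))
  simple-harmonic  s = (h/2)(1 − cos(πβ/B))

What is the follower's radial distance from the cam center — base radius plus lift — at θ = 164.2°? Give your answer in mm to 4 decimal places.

seg 1 [0°–48.5°] uniform, h=14: full span → s += 14 → s = 14.0000
seg 2 [48.5°–86.5°] dwell: s stays 14.0000
seg 3 [86.5°–177.6°] uniform, h=15: θ=164.2° here. β=77.7, B=91.1. 15·77.7/91.1 = 12.7936 → s = 26.7936
radial distance = base radius + s = 48 + 26.7936 = 74.7936

74.7936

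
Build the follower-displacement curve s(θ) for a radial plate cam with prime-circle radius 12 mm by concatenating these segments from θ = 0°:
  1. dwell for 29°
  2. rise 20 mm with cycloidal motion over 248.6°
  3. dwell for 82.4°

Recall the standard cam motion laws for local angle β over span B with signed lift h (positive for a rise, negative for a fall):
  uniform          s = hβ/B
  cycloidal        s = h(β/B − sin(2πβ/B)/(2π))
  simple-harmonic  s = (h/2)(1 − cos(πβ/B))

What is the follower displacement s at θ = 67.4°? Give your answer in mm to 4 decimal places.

seg 1 [0°–29°] dwell: s stays 0.0000
seg 2 [29°–277.6°] cycloidal, h=20: θ=67.4° here. β=38.4, B=248.6. 20·(0.1545 − sin(2π·0.1545)/(2π)) = 0.4626 → s = 0.4626

0.4626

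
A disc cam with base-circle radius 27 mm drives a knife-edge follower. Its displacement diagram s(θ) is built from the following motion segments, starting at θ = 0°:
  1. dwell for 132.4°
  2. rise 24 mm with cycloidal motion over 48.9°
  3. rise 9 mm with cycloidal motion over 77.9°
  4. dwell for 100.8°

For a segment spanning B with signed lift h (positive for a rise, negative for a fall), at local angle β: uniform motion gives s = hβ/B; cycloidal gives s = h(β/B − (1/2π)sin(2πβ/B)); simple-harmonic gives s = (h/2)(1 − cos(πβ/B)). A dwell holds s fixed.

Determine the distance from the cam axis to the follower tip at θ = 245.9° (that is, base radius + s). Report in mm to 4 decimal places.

seg 1 [0°–132.4°] dwell: s stays 0.0000
seg 2 [132.4°–181.3°] cycloidal, h=24: full span → s += 24 → s = 24.0000
seg 3 [181.3°–259.2°] cycloidal, h=9: θ=245.9° here. β=64.6, B=77.9. 9·(0.8293 − sin(2π·0.8293)/(2π)) = 8.7218 → s = 32.7218
radial distance = base radius + s = 27 + 32.7218 = 59.7218

59.7218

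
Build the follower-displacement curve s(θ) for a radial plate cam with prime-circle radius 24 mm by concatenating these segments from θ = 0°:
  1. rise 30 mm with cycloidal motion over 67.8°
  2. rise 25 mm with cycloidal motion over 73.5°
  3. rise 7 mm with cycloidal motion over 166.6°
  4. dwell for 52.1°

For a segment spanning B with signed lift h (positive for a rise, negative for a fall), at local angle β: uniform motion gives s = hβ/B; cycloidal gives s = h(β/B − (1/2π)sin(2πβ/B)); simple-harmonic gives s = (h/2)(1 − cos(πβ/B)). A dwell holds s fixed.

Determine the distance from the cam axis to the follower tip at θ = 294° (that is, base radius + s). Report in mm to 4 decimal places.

seg 1 [0°–67.8°] cycloidal, h=30: full span → s += 30 → s = 30.0000
seg 2 [67.8°–141.3°] cycloidal, h=25: full span → s += 25 → s = 55.0000
seg 3 [141.3°–307.9°] cycloidal, h=7: θ=294° here. β=152.7, B=166.6. 7·(0.9166 − sin(2π·0.9166)/(2π)) = 6.9736 → s = 61.9736
radial distance = base radius + s = 24 + 61.9736 = 85.9736

85.9736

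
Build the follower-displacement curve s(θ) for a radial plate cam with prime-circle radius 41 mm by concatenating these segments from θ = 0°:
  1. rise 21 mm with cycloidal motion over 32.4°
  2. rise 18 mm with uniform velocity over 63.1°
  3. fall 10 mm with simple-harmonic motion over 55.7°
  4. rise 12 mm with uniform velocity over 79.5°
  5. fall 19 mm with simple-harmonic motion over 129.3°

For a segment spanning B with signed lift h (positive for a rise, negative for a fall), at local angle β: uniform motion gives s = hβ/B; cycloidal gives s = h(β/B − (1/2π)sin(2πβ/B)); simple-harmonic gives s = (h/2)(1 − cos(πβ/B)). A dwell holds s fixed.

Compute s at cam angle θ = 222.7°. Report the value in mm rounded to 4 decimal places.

seg 1 [0°–32.4°] cycloidal, h=21: full span → s += 21 → s = 21.0000
seg 2 [32.4°–95.5°] uniform, h=18: full span → s += 18 → s = 39.0000
seg 3 [95.5°–151.2°] simple-harmonic, h=-10: full span → s += -10 → s = 29.0000
seg 4 [151.2°–230.7°] uniform, h=12: θ=222.7° here. β=71.5, B=79.5. 12·71.5/79.5 = 10.7925 → s = 39.7925

39.7925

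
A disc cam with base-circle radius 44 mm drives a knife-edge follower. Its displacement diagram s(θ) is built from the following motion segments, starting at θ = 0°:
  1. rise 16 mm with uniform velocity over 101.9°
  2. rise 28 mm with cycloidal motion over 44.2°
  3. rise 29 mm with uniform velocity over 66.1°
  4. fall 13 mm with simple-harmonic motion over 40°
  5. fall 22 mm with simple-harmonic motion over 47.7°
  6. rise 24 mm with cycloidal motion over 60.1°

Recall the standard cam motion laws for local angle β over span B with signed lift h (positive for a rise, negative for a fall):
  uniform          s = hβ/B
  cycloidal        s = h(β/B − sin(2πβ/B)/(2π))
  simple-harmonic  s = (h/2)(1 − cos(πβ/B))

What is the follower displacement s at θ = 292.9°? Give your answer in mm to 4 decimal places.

seg 1 [0°–101.9°] uniform, h=16: full span → s += 16 → s = 16.0000
seg 2 [101.9°–146.1°] cycloidal, h=28: full span → s += 28 → s = 44.0000
seg 3 [146.1°–212.2°] uniform, h=29: full span → s += 29 → s = 73.0000
seg 4 [212.2°–252.2°] simple-harmonic, h=-13: full span → s += -13 → s = 60.0000
seg 5 [252.2°–299.9°] simple-harmonic, h=-22: θ=292.9° here. β=40.7, B=47.7. -22/2·(1 − cos(π·0.8532)) = -20.8515 → s = 39.1485

39.1485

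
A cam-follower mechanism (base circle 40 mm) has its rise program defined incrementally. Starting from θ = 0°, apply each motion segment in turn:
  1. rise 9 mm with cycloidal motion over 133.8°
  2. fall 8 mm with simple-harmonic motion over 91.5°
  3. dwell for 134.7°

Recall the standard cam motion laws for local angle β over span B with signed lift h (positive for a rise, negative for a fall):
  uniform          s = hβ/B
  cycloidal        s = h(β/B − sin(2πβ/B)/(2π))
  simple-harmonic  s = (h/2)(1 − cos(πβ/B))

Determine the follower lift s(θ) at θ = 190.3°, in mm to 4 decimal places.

seg 1 [0°–133.8°] cycloidal, h=9: full span → s += 9 → s = 9.0000
seg 2 [133.8°–225.3°] simple-harmonic, h=-8: θ=190.3° here. β=56.5, B=91.5. -8/2·(1 − cos(π·0.6175)) = -5.4431 → s = 3.5569

3.5569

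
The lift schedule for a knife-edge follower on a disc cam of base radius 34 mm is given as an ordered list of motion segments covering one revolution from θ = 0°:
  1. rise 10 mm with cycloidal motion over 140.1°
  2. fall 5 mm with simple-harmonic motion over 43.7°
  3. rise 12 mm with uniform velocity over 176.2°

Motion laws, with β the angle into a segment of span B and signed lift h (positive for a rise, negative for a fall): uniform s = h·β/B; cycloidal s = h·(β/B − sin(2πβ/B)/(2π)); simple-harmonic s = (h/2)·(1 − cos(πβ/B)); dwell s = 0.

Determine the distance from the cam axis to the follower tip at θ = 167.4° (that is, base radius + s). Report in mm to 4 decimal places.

seg 1 [0°–140.1°] cycloidal, h=10: full span → s += 10 → s = 10.0000
seg 2 [140.1°–183.8°] simple-harmonic, h=-5: θ=167.4° here. β=27.3, B=43.7. -5/2·(1 − cos(π·0.6247)) = -3.4546 → s = 6.5454
radial distance = base radius + s = 34 + 6.5454 = 40.5454

40.5454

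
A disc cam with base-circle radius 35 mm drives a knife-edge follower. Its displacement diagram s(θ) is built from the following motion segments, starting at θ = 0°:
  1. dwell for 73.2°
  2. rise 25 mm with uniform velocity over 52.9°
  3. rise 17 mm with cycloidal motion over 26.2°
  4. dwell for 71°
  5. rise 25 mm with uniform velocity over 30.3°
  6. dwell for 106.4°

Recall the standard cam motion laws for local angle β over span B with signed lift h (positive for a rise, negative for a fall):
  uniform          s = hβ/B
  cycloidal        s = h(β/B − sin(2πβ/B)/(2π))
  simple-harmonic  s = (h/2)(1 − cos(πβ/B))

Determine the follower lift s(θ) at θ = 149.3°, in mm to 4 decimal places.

seg 1 [0°–73.2°] dwell: s stays 0.0000
seg 2 [73.2°–126.1°] uniform, h=25: full span → s += 25 → s = 25.0000
seg 3 [126.1°–152.3°] cycloidal, h=17: θ=149.3° here. β=23.2, B=26.2. 17·(0.8855 − sin(2π·0.8855)/(2π)) = 16.8364 → s = 41.8364

41.8364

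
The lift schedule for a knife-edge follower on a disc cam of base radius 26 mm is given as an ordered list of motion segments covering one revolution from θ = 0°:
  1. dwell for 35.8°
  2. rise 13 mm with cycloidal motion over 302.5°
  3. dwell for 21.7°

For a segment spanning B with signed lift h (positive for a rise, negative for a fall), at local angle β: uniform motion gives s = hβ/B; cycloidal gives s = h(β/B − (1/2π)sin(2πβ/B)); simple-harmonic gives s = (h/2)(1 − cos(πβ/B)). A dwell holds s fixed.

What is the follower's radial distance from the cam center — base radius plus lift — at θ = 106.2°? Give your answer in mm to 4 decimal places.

seg 1 [0°–35.8°] dwell: s stays 0.0000
seg 2 [35.8°–338.3°] cycloidal, h=13: θ=106.2° here. β=70.4, B=302.5. 13·(0.2327 − sin(2π·0.2327)/(2π)) = 0.9686 → s = 0.9686
radial distance = base radius + s = 26 + 0.9686 = 26.9686

26.9686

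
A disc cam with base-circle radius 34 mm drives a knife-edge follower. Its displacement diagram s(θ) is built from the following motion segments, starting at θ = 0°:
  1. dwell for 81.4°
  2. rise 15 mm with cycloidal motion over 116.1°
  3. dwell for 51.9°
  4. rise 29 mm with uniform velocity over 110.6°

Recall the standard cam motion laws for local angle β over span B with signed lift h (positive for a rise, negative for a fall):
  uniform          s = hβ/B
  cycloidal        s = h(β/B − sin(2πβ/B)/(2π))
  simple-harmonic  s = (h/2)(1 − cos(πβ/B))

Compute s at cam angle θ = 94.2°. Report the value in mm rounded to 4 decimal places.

seg 1 [0°–81.4°] dwell: s stays 0.0000
seg 2 [81.4°–197.5°] cycloidal, h=15: θ=94.2° here. β=12.8, B=116.1. 15·(0.1102 − sin(2π·0.1102)/(2π)) = 0.1291 → s = 0.1291

0.1291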